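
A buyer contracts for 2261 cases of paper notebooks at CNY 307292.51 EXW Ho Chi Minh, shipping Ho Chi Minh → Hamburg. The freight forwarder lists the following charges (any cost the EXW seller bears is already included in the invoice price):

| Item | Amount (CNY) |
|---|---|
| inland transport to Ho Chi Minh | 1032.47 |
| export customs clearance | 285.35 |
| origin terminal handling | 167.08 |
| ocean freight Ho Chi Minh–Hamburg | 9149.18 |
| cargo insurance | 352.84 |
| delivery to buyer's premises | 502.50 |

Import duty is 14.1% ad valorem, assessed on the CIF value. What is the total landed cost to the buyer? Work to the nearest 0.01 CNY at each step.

EXW: the seller makes goods available at their premises; the buyer bears all onward costs.
CIF value = EXW price + inland to port + export clearance + origin terminal + freight + insurance = 307292.51 + 1032.47 + 285.35 + 167.08 + 9149.18 + 352.84 = 318279.43
Import duty = 318279.43 × 14.1% = 44877.40
Buyer bears: inland to port 1032.47 + export clearance 285.35 + origin terminal 167.08 + freight 9149.18 + insurance 352.84 + delivery 502.50 + duty 44877.40 = 56366.82
Landed cost = invoice 307292.51 + 56366.82 = 363659.33

Total landed cost: CNY 363659.33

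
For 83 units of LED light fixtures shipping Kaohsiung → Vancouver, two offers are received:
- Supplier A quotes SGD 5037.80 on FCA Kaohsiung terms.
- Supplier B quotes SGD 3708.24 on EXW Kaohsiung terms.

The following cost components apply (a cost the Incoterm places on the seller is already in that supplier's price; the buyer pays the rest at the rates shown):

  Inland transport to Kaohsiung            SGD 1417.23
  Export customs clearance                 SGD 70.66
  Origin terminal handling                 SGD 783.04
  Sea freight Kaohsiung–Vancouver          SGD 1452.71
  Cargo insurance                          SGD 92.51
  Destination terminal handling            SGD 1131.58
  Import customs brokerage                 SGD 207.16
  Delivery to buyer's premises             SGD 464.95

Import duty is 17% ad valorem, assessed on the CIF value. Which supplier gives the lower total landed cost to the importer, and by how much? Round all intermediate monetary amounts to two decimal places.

Supplier A is cheaper by SGD 185.25

Supplier A (FCA):
CIF value = FCA price + origin terminal + freight + insurance = 5037.80 + 783.04 + 1452.71 + 92.51 = 7366.06
Import duty = 7366.06 × 17% = 1252.23
Buyer bears (A): 783.04 + 1452.71 + 92.51 + 1131.58 + 207.16 + 464.95 = 4131.95
Landed cost (A) = invoice 5037.80 + 4131.95 + duty 1252.23 = 10421.98
Supplier B (EXW):
CIF value = EXW price + inland to port + export clearance + origin terminal + freight + insurance = 3708.24 + 1417.23 + 70.66 + 783.04 + 1452.71 + 92.51 = 7524.39
Import duty = 7524.39 × 17% = 1279.15
Buyer bears (B): 1417.23 + 70.66 + 783.04 + 1452.71 + 92.51 + 1131.58 + 207.16 + 464.95 = 5619.84
Landed cost (B) = invoice 3708.24 + 5619.84 + duty 1279.15 = 10607.23
Difference = |10421.98 − 10607.23| = 185.25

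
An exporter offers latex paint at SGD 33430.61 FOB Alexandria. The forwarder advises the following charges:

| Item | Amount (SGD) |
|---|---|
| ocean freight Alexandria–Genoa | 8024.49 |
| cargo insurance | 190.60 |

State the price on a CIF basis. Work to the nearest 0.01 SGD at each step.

CIF price: SGD 41645.70

From FOB to CIF, the seller additionally bears: freight, insurance.
CIF price = 33430.61 + 8024.49 + 190.60 = 41645.70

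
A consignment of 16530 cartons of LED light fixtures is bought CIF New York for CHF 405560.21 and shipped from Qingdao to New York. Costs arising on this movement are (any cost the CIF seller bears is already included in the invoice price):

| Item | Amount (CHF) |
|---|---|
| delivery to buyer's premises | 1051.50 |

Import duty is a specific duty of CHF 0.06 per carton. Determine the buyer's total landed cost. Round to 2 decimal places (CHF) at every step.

CIF: the seller pays costs through ocean freight and marine insurance to the destination port.
The CIF price already equals the CIF value: 405560.21
Import duty = 16530 × 0.06 = 991.80
Buyer bears: delivery 1051.50 + duty 991.80 = 2043.30
Landed cost = invoice 405560.21 + 2043.30 = 407603.51

Total landed cost: CHF 407603.51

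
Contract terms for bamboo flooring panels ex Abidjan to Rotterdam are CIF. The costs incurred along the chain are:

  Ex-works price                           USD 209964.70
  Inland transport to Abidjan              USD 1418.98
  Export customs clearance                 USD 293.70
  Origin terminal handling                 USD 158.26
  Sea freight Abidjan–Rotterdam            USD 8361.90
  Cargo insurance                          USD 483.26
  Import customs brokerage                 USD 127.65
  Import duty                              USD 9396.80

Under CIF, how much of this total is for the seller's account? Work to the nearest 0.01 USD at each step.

Seller's account: USD 220680.80

CIF: the seller pays costs through ocean freight and marine insurance to the destination port.
Seller's account: goods 209964.70 + inland to port 1418.98 + export clearance 293.70 + origin terminal 158.26 + freight 8361.90 + insurance 483.26 = 220680.80
Buyer's account: brokerage 127.65 + duty 9396.80 = 9524.45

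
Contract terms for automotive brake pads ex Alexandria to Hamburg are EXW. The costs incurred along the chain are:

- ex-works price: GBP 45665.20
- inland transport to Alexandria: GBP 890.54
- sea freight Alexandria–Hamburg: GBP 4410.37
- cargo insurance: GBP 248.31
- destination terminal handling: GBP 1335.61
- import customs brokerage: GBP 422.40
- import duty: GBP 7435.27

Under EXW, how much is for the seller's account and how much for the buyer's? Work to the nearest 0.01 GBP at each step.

EXW: the seller makes goods available at their premises; the buyer bears all onward costs.
Seller's account: goods 45665.20 = 45665.20
Buyer's account: inland to port 890.54 + freight 4410.37 + insurance 248.31 + destination terminal 1335.61 + brokerage 422.40 + duty 7435.27 = 14742.50

Seller: GBP 45665.20; buyer: GBP 14742.50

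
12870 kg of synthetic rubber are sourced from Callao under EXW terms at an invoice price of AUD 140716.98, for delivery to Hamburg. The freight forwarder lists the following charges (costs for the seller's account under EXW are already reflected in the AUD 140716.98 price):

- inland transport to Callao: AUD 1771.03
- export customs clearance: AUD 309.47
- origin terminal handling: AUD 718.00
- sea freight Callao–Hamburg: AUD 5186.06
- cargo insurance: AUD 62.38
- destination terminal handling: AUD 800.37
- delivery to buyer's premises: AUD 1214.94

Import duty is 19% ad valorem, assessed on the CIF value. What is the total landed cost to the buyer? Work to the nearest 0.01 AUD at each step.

Total landed cost: AUD 179044.37

EXW: the seller makes goods available at their premises; the buyer bears all onward costs.
CIF value = EXW price + inland to port + export clearance + origin terminal + freight + insurance = 140716.98 + 1771.03 + 309.47 + 718.00 + 5186.06 + 62.38 = 148763.92
Import duty = 148763.92 × 19% = 28265.14
Buyer bears: inland to port 1771.03 + export clearance 309.47 + origin terminal 718.00 + freight 5186.06 + insurance 62.38 + destination terminal 800.37 + delivery 1214.94 + duty 28265.14 = 38327.39
Landed cost = invoice 140716.98 + 38327.39 = 179044.37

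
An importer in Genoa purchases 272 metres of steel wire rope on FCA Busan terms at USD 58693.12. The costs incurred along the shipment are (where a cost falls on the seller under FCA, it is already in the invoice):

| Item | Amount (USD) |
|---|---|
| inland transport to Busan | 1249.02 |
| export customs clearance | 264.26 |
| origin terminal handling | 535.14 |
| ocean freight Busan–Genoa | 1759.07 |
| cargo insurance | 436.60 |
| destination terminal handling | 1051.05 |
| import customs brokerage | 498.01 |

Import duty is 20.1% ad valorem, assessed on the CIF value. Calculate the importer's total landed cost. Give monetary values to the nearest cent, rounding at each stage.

Total landed cost: USD 75319.20

FCA: the seller delivers export-cleared goods to the carrier; the buyer bears costs from that point.
Already in the invoice (seller's account under FCA): inland to port, export clearance — exclude.
CIF value = FCA price + origin terminal + freight + insurance = 58693.12 + 535.14 + 1759.07 + 436.60 = 61423.93
Import duty = 61423.93 × 20.1% = 12346.21
Buyer bears: origin terminal 535.14 + freight 1759.07 + insurance 436.60 + destination terminal 1051.05 + brokerage 498.01 + duty 12346.21 = 16626.08
Landed cost = invoice 58693.12 + 16626.08 = 75319.20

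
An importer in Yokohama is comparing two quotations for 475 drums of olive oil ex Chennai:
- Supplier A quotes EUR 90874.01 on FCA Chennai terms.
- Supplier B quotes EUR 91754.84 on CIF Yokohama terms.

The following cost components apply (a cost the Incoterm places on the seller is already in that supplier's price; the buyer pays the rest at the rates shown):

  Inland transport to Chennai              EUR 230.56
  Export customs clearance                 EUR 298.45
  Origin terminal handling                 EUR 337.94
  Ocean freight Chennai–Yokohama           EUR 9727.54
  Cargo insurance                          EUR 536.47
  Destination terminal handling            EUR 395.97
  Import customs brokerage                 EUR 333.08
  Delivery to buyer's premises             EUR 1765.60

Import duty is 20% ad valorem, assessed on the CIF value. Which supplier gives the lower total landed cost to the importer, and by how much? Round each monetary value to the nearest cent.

Supplier A (FCA):
CIF value = FCA price + origin terminal + freight + insurance = 90874.01 + 337.94 + 9727.54 + 536.47 = 101475.96
Import duty = 101475.96 × 20% = 20295.19
Buyer bears (A): 337.94 + 9727.54 + 536.47 + 395.97 + 333.08 + 1765.60 = 13096.60
Landed cost (A) = invoice 90874.01 + 13096.60 + duty 20295.19 = 124265.80
Supplier B (CIF):
The CIF price already equals the CIF value: 91754.84
Import duty = 91754.84 × 20% = 18350.97
Buyer bears (B): 395.97 + 333.08 + 1765.60 = 2494.65
Landed cost (B) = invoice 91754.84 + 2494.65 + duty 18350.97 = 112600.46
Difference = |124265.80 − 112600.46| = 11665.34

Supplier B is cheaper by EUR 11665.34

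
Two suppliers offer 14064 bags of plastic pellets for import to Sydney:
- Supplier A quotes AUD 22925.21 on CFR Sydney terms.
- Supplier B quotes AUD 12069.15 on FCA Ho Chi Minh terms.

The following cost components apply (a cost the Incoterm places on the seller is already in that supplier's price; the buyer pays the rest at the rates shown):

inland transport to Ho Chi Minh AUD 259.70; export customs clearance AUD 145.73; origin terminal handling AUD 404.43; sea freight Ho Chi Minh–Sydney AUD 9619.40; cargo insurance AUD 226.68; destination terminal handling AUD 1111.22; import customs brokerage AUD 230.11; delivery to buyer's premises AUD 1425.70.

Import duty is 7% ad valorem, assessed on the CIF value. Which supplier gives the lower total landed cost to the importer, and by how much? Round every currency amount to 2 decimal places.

Supplier B is cheaper by AUD 890.48

Supplier A (CFR):
CIF value = CFR price + insurance = 22925.21 + 226.68 = 23151.89
Import duty = 23151.89 × 7% = 1620.63
Buyer bears (A): 226.68 + 1111.22 + 230.11 + 1425.70 = 2993.71
Landed cost (A) = invoice 22925.21 + 2993.71 + duty 1620.63 = 27539.55
Supplier B (FCA):
CIF value = FCA price + origin terminal + freight + insurance = 12069.15 + 404.43 + 9619.40 + 226.68 = 22319.66
Import duty = 22319.66 × 7% = 1562.38
Buyer bears (B): 404.43 + 9619.40 + 226.68 + 1111.22 + 230.11 + 1425.70 = 13017.54
Landed cost (B) = invoice 12069.15 + 13017.54 + duty 1562.38 = 26649.07
Difference = |27539.55 − 26649.07| = 890.48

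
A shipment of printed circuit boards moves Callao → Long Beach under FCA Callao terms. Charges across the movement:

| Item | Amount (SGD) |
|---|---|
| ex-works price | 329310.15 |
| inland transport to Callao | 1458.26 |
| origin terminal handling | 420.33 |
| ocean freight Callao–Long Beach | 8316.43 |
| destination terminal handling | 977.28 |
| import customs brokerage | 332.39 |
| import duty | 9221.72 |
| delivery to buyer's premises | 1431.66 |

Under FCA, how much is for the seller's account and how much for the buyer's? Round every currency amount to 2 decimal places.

FCA: the seller delivers export-cleared goods to the carrier; the buyer bears costs from that point.
Seller's account: goods 329310.15 + inland to port 1458.26 = 330768.41
Buyer's account: origin terminal 420.33 + freight 8316.43 + destination terminal 977.28 + brokerage 332.39 + duty 9221.72 + delivery 1431.66 = 20699.81

Seller: SGD 330768.41; buyer: SGD 20699.81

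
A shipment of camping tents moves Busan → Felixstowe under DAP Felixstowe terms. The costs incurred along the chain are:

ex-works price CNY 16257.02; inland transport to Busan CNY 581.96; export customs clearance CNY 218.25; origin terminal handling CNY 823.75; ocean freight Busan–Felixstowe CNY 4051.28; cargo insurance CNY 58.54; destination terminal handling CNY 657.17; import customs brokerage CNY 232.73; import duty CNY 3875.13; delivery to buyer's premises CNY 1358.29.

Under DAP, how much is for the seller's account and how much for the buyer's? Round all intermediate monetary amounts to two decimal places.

Seller: CNY 24006.26; buyer: CNY 4107.86

DAP: the seller bears all costs to the named destination except import duty and clearance.
Seller's account: goods 16257.02 + inland to port 581.96 + export clearance 218.25 + origin terminal 823.75 + freight 4051.28 + insurance 58.54 + destination terminal 657.17 + delivery 1358.29 = 24006.26
Buyer's account: brokerage 232.73 + duty 3875.13 = 4107.86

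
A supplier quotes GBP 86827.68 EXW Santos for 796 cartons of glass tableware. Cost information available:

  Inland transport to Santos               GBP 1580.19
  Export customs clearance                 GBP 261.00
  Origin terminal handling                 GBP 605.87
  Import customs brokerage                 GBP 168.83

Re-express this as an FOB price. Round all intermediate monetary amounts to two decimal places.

FOB price: GBP 89274.74

Not relevant to the conversion: brokerage — on the buyer under both terms; not part of either seller's price.
From EXW to FOB, the seller additionally bears: inland to port, export clearance, origin terminal.
FOB price = 86827.68 + 1580.19 + 261.00 + 605.87 = 89274.74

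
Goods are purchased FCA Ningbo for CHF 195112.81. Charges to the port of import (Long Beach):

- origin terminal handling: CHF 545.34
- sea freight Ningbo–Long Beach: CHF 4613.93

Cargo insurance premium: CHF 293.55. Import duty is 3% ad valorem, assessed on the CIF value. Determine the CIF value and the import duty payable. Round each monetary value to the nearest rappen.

CIF value: CHF 200565.63; import duty: CHF 6016.97

CIF = FCA price + pre-shipment costs + freight + insurance
CIF = 195112.81 + 545.34 + 4613.93 + 293.55 = 200565.63
Import duty = 200565.63 × 3% = 6016.97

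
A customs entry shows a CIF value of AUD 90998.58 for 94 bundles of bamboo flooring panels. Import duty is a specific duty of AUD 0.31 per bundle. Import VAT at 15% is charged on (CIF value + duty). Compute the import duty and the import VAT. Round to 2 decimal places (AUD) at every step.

Import duty: AUD 29.14; import VAT: AUD 13654.16

Import duty = 94 × 0.31 = 29.14
VAT base = CIF + duty = 90998.58 + 29.14 = 91027.72
Import VAT = 91027.72 × 15% = 13654.16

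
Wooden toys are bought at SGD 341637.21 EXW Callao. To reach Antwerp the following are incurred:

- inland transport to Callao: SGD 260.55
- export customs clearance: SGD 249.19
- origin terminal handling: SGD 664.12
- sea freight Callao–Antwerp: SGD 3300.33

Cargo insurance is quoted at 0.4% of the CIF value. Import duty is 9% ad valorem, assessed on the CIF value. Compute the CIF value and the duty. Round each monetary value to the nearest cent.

Let C be the CIF value. C = EXW price + pre-shipment costs + freight + 0.4% × C
C − 0.4% × C = 341637.21 + 260.55 + 249.19 + 664.12 + 3300.33
0.996 × C = 346111.40
C = 346111.40 / 0.996 = 347501.41
Insurance premium = 0.4% × 347501.41 = 1390.01
Import duty = 347501.41 × 9% = 31275.13

CIF value: SGD 347501.41; import duty: SGD 31275.13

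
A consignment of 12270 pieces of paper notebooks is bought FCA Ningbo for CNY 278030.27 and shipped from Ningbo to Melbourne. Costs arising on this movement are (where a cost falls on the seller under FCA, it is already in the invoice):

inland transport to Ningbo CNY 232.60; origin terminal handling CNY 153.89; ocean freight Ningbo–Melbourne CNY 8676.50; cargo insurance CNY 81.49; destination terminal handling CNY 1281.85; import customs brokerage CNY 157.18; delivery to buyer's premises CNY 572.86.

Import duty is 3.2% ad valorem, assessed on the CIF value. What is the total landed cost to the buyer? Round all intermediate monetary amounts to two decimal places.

Total landed cost: CNY 298136.19

FCA: the seller delivers export-cleared goods to the carrier; the buyer bears costs from that point.
Already in the invoice (seller's account under FCA): inland to port — exclude.
CIF value = FCA price + origin terminal + freight + insurance = 278030.27 + 153.89 + 8676.50 + 81.49 = 286942.15
Import duty = 286942.15 × 3.2% = 9182.15
Buyer bears: origin terminal 153.89 + freight 8676.50 + insurance 81.49 + destination terminal 1281.85 + brokerage 157.18 + delivery 572.86 + duty 9182.15 = 20105.92
Landed cost = invoice 278030.27 + 20105.92 = 298136.19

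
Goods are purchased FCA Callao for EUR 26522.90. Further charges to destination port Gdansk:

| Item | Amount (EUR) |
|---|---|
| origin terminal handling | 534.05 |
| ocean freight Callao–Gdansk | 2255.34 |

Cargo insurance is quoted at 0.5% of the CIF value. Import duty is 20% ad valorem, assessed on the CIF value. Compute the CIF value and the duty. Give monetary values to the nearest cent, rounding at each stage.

CIF value: EUR 29459.59; import duty: EUR 5891.92

Let C be the CIF value. C = FCA price + pre-shipment costs + freight + 0.5% × C
C − 0.5% × C = 26522.90 + 534.05 + 2255.34
0.995 × C = 29312.29
C = 29312.29 / 0.995 = 29459.59
Insurance premium = 0.5% × 29459.59 = 147.30
Import duty = 29459.59 × 20% = 5891.92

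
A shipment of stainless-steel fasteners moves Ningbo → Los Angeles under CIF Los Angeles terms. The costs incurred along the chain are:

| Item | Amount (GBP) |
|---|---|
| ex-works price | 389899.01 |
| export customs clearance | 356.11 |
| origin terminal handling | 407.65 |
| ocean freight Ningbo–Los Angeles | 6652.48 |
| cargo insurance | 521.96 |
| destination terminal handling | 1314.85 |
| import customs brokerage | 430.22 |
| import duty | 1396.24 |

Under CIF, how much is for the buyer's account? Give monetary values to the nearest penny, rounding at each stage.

Buyer's account: GBP 3141.31

CIF: the seller pays costs through ocean freight and marine insurance to the destination port.
Seller's account: goods 389899.01 + export clearance 356.11 + origin terminal 407.65 + freight 6652.48 + insurance 521.96 = 397837.21
Buyer's account: destination terminal 1314.85 + brokerage 430.22 + duty 1396.24 = 3141.31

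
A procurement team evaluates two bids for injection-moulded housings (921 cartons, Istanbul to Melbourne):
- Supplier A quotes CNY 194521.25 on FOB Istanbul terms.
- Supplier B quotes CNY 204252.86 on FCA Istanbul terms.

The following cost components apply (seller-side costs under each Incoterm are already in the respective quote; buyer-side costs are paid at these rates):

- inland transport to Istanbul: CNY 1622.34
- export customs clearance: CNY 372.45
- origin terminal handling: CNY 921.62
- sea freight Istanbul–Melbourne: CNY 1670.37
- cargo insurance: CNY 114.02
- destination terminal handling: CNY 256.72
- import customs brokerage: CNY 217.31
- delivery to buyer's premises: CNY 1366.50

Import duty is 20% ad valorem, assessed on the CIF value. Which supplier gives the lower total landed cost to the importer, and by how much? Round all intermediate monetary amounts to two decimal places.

Supplier A (FOB):
CIF value = FOB price + freight + insurance = 194521.25 + 1670.37 + 114.02 = 196305.64
Import duty = 196305.64 × 20% = 39261.13
Buyer bears (A): 1670.37 + 114.02 + 256.72 + 217.31 + 1366.50 = 3624.92
Landed cost (A) = invoice 194521.25 + 3624.92 + duty 39261.13 = 237407.30
Supplier B (FCA):
CIF value = FCA price + origin terminal + freight + insurance = 204252.86 + 921.62 + 1670.37 + 114.02 = 206958.87
Import duty = 206958.87 × 20% = 41391.77
Buyer bears (B): 921.62 + 1670.37 + 114.02 + 256.72 + 217.31 + 1366.50 = 4546.54
Landed cost (B) = invoice 204252.86 + 4546.54 + duty 41391.77 = 250191.17
Difference = |237407.30 − 250191.17| = 12783.87

Supplier A is cheaper by CNY 12783.87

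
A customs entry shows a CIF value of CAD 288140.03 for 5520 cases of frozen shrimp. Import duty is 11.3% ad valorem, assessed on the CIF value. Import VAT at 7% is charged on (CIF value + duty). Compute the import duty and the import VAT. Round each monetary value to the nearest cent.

Import duty = 288140.03 × 11.3% = 32559.82
VAT base = CIF + duty = 288140.03 + 32559.82 = 320699.85
Import VAT = 320699.85 × 7% = 22448.99

Import duty: CAD 32559.82; import VAT: CAD 22448.99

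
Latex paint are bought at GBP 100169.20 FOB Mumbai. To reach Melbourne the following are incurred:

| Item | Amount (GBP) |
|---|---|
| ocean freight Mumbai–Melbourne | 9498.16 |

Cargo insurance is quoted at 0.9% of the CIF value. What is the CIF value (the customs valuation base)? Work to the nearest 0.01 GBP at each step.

Let C be the CIF value. C = FOB price + freight + 0.9% × C
C − 0.9% × C = 100169.20 + 9498.16
0.991 × C = 109667.36
C = 109667.36 / 0.991 = 110663.33
Insurance premium = 0.9% × 110663.33 = 995.97

CIF value: GBP 110663.33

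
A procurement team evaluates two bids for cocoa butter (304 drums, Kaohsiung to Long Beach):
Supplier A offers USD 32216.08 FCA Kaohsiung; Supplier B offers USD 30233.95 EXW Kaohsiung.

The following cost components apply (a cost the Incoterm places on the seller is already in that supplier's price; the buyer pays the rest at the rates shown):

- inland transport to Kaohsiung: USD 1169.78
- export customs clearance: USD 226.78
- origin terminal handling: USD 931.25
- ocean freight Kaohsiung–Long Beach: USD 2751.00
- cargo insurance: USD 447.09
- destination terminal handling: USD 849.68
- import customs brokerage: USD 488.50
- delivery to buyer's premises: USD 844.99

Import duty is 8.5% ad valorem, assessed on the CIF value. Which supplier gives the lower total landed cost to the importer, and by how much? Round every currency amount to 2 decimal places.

Supplier A (FCA):
CIF value = FCA price + origin terminal + freight + insurance = 32216.08 + 931.25 + 2751.00 + 447.09 = 36345.42
Import duty = 36345.42 × 8.5% = 3089.36
Buyer bears (A): 931.25 + 2751.00 + 447.09 + 849.68 + 488.50 + 844.99 = 6312.51
Landed cost (A) = invoice 32216.08 + 6312.51 + duty 3089.36 = 41617.95
Supplier B (EXW):
CIF value = EXW price + inland to port + export clearance + origin terminal + freight + insurance = 30233.95 + 1169.78 + 226.78 + 931.25 + 2751.00 + 447.09 = 35759.85
Import duty = 35759.85 × 8.5% = 3039.59
Buyer bears (B): 1169.78 + 226.78 + 931.25 + 2751.00 + 447.09 + 849.68 + 488.50 + 844.99 = 7709.07
Landed cost (B) = invoice 30233.95 + 7709.07 + duty 3039.59 = 40982.61
Difference = |41617.95 − 40982.61| = 635.34

Supplier B is cheaper by USD 635.34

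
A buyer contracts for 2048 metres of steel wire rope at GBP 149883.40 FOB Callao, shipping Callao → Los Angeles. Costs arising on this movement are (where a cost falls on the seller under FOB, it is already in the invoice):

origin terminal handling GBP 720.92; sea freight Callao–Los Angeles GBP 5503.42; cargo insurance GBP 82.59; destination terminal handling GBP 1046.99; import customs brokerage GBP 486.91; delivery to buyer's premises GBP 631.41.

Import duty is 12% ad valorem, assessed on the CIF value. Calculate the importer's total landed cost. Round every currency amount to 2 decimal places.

Total landed cost: GBP 176291.05

FOB: the seller bears costs until goods are on board at the origin port; the buyer bears freight, insurance and all costs thereafter.
Already in the invoice (seller's account under FOB): origin terminal — exclude.
CIF value = FOB price + freight + insurance = 149883.40 + 5503.42 + 82.59 = 155469.41
Import duty = 155469.41 × 12% = 18656.33
Buyer bears: freight 5503.42 + insurance 82.59 + destination terminal 1046.99 + brokerage 486.91 + delivery 631.41 + duty 18656.33 = 26407.65
Landed cost = invoice 149883.40 + 26407.65 = 176291.05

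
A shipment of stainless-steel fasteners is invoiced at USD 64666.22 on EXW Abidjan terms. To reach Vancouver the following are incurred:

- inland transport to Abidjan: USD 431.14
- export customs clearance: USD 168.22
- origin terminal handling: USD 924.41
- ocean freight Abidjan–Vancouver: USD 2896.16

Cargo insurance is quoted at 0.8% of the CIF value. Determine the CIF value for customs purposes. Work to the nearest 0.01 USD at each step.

Let C be the CIF value. C = EXW price + pre-shipment costs + freight + 0.8% × C
C − 0.8% × C = 64666.22 + 431.14 + 168.22 + 924.41 + 2896.16
0.992 × C = 69086.15
C = 69086.15 / 0.992 = 69643.30
Insurance premium = 0.8% × 69643.30 = 557.15

CIF value: USD 69643.30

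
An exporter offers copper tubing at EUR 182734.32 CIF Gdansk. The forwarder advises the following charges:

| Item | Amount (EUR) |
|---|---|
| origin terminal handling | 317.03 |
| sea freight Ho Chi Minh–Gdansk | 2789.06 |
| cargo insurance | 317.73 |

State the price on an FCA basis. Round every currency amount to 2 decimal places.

FCA price: EUR 179310.50

From CIF to FCA, the seller no longer bears: origin terminal, freight, insurance.
FCA price = 182734.32 − 317.03 − 2789.06 − 317.73 = 179310.50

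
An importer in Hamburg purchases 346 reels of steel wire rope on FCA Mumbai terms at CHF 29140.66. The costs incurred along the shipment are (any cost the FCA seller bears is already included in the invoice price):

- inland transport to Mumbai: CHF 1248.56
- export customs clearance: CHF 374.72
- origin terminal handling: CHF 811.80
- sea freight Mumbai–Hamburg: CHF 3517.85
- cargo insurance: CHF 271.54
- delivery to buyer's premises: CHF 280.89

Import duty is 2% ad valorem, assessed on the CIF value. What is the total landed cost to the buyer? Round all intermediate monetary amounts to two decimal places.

FCA: the seller delivers export-cleared goods to the carrier; the buyer bears costs from that point.
Already in the invoice (seller's account under FCA): inland to port, export clearance — exclude.
CIF value = FCA price + origin terminal + freight + insurance = 29140.66 + 811.80 + 3517.85 + 271.54 = 33741.85
Import duty = 33741.85 × 2% = 674.84
Buyer bears: origin terminal 811.80 + freight 3517.85 + insurance 271.54 + delivery 280.89 + duty 674.84 = 5556.92
Landed cost = invoice 29140.66 + 5556.92 = 34697.58

Total landed cost: CHF 34697.58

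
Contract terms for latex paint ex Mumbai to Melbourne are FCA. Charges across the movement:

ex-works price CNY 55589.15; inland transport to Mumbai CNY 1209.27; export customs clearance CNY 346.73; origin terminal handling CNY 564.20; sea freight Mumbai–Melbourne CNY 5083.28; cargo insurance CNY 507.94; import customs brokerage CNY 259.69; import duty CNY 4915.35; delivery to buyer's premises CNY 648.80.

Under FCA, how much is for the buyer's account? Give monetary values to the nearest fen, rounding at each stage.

FCA: the seller delivers export-cleared goods to the carrier; the buyer bears costs from that point.
Seller's account: goods 55589.15 + inland to port 1209.27 + export clearance 346.73 = 57145.15
Buyer's account: origin terminal 564.20 + freight 5083.28 + insurance 507.94 + brokerage 259.69 + duty 4915.35 + delivery 648.80 = 11979.26

Buyer's account: CNY 11979.26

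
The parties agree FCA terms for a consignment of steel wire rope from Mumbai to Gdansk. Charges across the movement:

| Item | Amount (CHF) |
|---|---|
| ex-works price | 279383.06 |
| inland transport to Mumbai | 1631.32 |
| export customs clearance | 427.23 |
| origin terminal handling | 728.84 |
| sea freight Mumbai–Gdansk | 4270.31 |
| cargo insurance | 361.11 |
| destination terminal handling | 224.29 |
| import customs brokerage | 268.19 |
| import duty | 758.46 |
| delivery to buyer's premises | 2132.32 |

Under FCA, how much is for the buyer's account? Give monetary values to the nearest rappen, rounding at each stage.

Buyer's account: CHF 8743.52

FCA: the seller delivers export-cleared goods to the carrier; the buyer bears costs from that point.
Seller's account: goods 279383.06 + inland to port 1631.32 + export clearance 427.23 = 281441.61
Buyer's account: origin terminal 728.84 + freight 4270.31 + insurance 361.11 + destination terminal 224.29 + brokerage 268.19 + duty 758.46 + delivery 2132.32 = 8743.52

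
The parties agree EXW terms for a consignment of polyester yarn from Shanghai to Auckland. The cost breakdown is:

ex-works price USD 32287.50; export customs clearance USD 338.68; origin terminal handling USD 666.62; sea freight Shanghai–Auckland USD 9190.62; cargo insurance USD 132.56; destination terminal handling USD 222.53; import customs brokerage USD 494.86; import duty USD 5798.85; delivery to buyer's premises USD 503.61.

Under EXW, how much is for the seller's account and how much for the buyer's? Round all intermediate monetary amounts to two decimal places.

EXW: the seller makes goods available at their premises; the buyer bears all onward costs.
Seller's account: goods 32287.50 = 32287.50
Buyer's account: export clearance 338.68 + origin terminal 666.62 + freight 9190.62 + insurance 132.56 + destination terminal 222.53 + brokerage 494.86 + duty 5798.85 + delivery 503.61 = 17348.33

Seller: USD 32287.50; buyer: USD 17348.33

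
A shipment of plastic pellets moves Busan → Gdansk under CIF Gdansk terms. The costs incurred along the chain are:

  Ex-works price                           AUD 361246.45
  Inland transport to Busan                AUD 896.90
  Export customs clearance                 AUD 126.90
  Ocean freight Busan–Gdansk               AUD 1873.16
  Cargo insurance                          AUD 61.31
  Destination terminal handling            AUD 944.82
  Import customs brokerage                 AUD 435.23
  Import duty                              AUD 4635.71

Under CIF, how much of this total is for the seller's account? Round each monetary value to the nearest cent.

CIF: the seller pays costs through ocean freight and marine insurance to the destination port.
Seller's account: goods 361246.45 + inland to port 896.90 + export clearance 126.90 + freight 1873.16 + insurance 61.31 = 364204.72
Buyer's account: destination terminal 944.82 + brokerage 435.23 + duty 4635.71 = 6015.76

Seller's account: AUD 364204.72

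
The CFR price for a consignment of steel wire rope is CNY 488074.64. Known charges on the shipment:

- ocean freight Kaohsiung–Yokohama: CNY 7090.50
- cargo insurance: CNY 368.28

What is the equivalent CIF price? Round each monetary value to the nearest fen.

Not relevant to the conversion: freight — on the seller under both CFR and CIF; already in the CFR price and stays in the CIF price.
From CFR to CIF, the seller additionally bears: insurance.
CIF price = 488074.64 + 368.28 = 488442.92

CIF price: CNY 488442.92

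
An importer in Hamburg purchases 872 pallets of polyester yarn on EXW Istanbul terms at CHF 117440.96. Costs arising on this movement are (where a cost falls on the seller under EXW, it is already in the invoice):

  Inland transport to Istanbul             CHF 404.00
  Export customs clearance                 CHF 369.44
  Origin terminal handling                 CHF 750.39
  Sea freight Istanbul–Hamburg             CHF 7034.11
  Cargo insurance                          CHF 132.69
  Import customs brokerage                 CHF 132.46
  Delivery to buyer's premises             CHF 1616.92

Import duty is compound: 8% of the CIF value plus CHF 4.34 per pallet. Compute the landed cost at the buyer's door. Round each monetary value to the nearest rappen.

EXW: the seller makes goods available at their premises; the buyer bears all onward costs.
CIF value = EXW price + inland to port + export clearance + origin terminal + freight + insurance = 117440.96 + 404.00 + 369.44 + 750.39 + 7034.11 + 132.69 = 126131.59
Ad valorem component: 126131.59 × 8% = 10090.53
Specific component: 872 × 4.34 = 3784.48
Import duty = 10090.53 + 3784.48 = 13875.01
Buyer bears: inland to port 404.00 + export clearance 369.44 + origin terminal 750.39 + freight 7034.11 + insurance 132.69 + brokerage 132.46 + delivery 1616.92 + duty 13875.01 = 24315.02
Landed cost = invoice 117440.96 + 24315.02 = 141755.98

Total landed cost: CHF 141755.98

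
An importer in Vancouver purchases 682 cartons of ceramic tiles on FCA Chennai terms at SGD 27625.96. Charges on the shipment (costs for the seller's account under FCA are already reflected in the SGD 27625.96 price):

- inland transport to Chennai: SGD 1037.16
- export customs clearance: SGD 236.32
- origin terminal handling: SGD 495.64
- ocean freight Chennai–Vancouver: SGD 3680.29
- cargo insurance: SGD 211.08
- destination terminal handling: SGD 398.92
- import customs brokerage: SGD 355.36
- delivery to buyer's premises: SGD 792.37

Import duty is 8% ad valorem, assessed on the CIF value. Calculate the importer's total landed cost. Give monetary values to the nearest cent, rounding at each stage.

FCA: the seller delivers export-cleared goods to the carrier; the buyer bears costs from that point.
Already in the invoice (seller's account under FCA): inland to port, export clearance — exclude.
CIF value = FCA price + origin terminal + freight + insurance = 27625.96 + 495.64 + 3680.29 + 211.08 = 32012.97
Import duty = 32012.97 × 8% = 2561.04
Buyer bears: origin terminal 495.64 + freight 3680.29 + insurance 211.08 + destination terminal 398.92 + brokerage 355.36 + delivery 792.37 + duty 2561.04 = 8494.70
Landed cost = invoice 27625.96 + 8494.70 = 36120.66

Total landed cost: SGD 36120.66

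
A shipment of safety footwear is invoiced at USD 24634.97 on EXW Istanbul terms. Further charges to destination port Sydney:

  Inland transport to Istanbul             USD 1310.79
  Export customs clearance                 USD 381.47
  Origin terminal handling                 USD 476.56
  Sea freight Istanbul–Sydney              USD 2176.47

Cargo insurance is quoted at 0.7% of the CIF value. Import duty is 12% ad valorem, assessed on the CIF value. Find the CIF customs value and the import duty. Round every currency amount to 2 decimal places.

Let C be the CIF value. C = EXW price + pre-shipment costs + freight + 0.7% × C
C − 0.7% × C = 24634.97 + 1310.79 + 381.47 + 476.56 + 2176.47
0.993 × C = 28980.26
C = 28980.26 / 0.993 = 29184.55
Insurance premium = 0.7% × 29184.55 = 204.29
Import duty = 29184.55 × 12% = 3502.15

CIF value: USD 29184.55; import duty: USD 3502.15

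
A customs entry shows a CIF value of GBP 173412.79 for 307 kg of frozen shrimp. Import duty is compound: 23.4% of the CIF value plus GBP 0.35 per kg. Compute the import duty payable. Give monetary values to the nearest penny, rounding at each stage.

Ad valorem component: 173412.79 × 23.4% = 40578.59
Specific component: 307 × 0.35 = 107.45
Import duty = 40578.59 + 107.45 = 40686.04

Import duty: GBP 40686.04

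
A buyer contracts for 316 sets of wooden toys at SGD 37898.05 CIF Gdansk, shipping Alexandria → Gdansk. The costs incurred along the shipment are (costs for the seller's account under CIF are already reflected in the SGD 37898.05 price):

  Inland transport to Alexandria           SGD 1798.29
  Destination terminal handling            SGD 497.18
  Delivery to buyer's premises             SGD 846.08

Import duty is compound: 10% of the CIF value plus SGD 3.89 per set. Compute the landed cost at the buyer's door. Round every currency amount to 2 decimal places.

Total landed cost: SGD 44260.36

CIF: the seller pays costs through ocean freight and marine insurance to the destination port.
Already in the invoice (seller's account under CIF): inland to port — exclude.
The CIF price already equals the CIF value: 37898.05
Ad valorem component: 37898.05 × 10% = 3789.81
Specific component: 316 × 3.89 = 1229.24
Import duty = 3789.81 + 1229.24 = 5019.05
Buyer bears: destination terminal 497.18 + delivery 846.08 + duty 5019.05 = 6362.31
Landed cost = invoice 37898.05 + 6362.31 = 44260.36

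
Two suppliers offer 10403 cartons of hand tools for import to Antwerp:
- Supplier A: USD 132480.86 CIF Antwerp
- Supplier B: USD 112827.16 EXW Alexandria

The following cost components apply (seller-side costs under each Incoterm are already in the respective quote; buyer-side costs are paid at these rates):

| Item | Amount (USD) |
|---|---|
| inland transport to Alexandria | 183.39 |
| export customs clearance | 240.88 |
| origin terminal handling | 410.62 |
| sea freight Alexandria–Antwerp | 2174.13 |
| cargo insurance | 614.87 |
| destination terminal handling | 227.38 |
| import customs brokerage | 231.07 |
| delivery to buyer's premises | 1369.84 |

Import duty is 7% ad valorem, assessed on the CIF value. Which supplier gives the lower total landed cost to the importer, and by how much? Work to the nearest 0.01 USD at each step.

Supplier A (CIF):
The CIF price already equals the CIF value: 132480.86
Import duty = 132480.86 × 7% = 9273.66
Buyer bears (A): 227.38 + 231.07 + 1369.84 = 1828.29
Landed cost (A) = invoice 132480.86 + 1828.29 + duty 9273.66 = 143582.81
Supplier B (EXW):
CIF value = EXW price + inland to port + export clearance + origin terminal + freight + insurance = 112827.16 + 183.39 + 240.88 + 410.62 + 2174.13 + 614.87 = 116451.05
Import duty = 116451.05 × 7% = 8151.57
Buyer bears (B): 183.39 + 240.88 + 410.62 + 2174.13 + 614.87 + 227.38 + 231.07 + 1369.84 = 5452.18
Landed cost (B) = invoice 112827.16 + 5452.18 + duty 8151.57 = 126430.91
Difference = |143582.81 − 126430.91| = 17151.90

Supplier B is cheaper by USD 17151.90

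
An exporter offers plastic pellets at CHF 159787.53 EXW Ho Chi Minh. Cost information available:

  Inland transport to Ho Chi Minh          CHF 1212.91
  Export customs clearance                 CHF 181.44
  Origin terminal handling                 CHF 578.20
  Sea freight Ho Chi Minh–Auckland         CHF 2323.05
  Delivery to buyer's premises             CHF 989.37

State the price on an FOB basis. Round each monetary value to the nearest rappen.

FOB price: CHF 161760.08

Not relevant to the conversion: delivery, freight — on the buyer under both terms; not part of either seller's price.
From EXW to FOB, the seller additionally bears: inland to port, export clearance, origin terminal.
FOB price = 159787.53 + 1212.91 + 181.44 + 578.20 = 161760.08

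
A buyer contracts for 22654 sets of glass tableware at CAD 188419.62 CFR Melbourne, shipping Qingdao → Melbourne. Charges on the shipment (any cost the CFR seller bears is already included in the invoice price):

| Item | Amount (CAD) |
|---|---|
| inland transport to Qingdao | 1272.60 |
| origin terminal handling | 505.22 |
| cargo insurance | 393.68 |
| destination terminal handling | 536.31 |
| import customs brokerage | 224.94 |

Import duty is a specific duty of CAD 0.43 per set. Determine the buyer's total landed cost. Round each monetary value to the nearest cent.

Total landed cost: CAD 199315.77

CFR: the seller pays costs through ocean freight to the destination port, but not insurance.
Already in the invoice (seller's account under CFR): inland to port, origin terminal — exclude.
CIF value = CFR price + insurance = 188419.62 + 393.68 = 188813.30
Import duty = 22654 × 0.43 = 9741.22
Buyer bears: insurance 393.68 + destination terminal 536.31 + brokerage 224.94 + duty 9741.22 = 10896.15
Landed cost = invoice 188419.62 + 10896.15 = 199315.77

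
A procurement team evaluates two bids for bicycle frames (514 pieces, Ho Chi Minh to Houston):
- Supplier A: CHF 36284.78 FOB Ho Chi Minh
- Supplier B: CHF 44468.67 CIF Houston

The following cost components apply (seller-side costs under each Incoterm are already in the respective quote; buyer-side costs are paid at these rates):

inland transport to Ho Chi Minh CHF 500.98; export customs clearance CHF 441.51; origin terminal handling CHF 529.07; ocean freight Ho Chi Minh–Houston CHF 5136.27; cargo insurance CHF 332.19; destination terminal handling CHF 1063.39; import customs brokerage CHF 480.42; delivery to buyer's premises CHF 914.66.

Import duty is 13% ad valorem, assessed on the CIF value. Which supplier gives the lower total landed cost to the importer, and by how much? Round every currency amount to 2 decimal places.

Supplier A is cheaper by CHF 3068.44

Supplier A (FOB):
CIF value = FOB price + freight + insurance = 36284.78 + 5136.27 + 332.19 = 41753.24
Import duty = 41753.24 × 13% = 5427.92
Buyer bears (A): 5136.27 + 332.19 + 1063.39 + 480.42 + 914.66 = 7926.93
Landed cost (A) = invoice 36284.78 + 7926.93 + duty 5427.92 = 49639.63
Supplier B (CIF):
The CIF price already equals the CIF value: 44468.67
Import duty = 44468.67 × 13% = 5780.93
Buyer bears (B): 1063.39 + 480.42 + 914.66 = 2458.47
Landed cost (B) = invoice 44468.67 + 2458.47 + duty 5780.93 = 52708.07
Difference = |49639.63 − 52708.07| = 3068.44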